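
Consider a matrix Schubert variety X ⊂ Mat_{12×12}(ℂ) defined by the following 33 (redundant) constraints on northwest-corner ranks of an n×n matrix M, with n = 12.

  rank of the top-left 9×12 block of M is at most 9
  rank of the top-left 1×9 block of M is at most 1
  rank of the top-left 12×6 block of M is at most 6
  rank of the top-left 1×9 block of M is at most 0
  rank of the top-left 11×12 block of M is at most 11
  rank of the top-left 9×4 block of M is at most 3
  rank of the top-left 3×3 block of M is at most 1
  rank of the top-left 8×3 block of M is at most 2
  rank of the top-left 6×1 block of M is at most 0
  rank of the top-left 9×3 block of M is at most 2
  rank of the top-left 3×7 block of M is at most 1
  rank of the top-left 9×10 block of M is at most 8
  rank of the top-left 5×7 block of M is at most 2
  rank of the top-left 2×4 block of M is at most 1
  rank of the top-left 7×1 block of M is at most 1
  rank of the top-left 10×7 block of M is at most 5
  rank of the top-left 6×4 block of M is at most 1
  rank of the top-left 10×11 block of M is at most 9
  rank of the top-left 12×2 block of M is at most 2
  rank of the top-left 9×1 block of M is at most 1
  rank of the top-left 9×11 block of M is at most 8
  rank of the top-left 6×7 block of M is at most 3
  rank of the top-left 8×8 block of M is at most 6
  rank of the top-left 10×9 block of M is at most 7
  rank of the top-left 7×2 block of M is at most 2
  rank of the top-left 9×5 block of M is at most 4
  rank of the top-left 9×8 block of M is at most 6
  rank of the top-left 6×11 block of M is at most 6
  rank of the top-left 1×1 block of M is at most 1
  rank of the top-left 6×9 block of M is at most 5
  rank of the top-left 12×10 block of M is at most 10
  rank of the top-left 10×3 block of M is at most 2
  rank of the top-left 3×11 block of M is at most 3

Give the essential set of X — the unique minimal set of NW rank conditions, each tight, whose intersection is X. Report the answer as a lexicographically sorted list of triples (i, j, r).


Computing R[i][j] = min implied NW-rank bound (n=12, 33 conditions):

  0 | 0 | 0 | 0 | 0 | 0 | 0 | 0 | 0 | 1 | 1 | 1
  0 | 1 | 1 | 1 | 1 | 1 | 1 | 1 | 1 | 2 | 2 | 2
  0 | 1 | 1 | 1 | 1 | 1 | 1 | 2 | 2 | 3 | 3 | 3
  0 | 1 | 1 | 1 | 2 | 2 | 2 | 3 | 3 | 4 | 4 | 4
  0 | 1 | 1 | 1 | 2 | 2 | 2 | 3 | 4 | 5 | 5 | 5
  0 | 1 | 1 | 1 | 2 | 3 | 3 | 4 | 5 | 6 | 6 | 6
  1 | 2 | 2 | 2 | 3 | 4 | 4 | 5 | 6 | 7 | 7 | 7
  1 | 2 | 2 | 3 | 4 | 5 | 5 | 6 | 7 | 8 | 8 | 8
  1 | 2 | 2 | 3 | 4 | 5 | 5 | 6 | 7 | 8 | 8 | 9
  1 | 2 | 2 | 3 | 4 | 5 | 5 | 6 | 7 | 8 | 9 | 10
  1 | 2 | 3 | 4 | 5 | 6 | 6 | 7 | 8 | 9 | 10 | 11
  1 | 2 | 3 | 4 | 5 | 6 | 7 | 8 | 9 | 10 | 11 | 12

second differences of R give the permutation w = (10, 2, 8, 5, 9, 6, 1, 4, 12, 11, 3, 7).

ℓ(w)=33; the 8 essential cells (i,j,r):

[(1, 9, 0), (3, 7, 1), (5, 7, 2), (6, 1, 0), (6, 4, 1), (9, 11, 8), (10, 3, 2), (10, 7, 5)]


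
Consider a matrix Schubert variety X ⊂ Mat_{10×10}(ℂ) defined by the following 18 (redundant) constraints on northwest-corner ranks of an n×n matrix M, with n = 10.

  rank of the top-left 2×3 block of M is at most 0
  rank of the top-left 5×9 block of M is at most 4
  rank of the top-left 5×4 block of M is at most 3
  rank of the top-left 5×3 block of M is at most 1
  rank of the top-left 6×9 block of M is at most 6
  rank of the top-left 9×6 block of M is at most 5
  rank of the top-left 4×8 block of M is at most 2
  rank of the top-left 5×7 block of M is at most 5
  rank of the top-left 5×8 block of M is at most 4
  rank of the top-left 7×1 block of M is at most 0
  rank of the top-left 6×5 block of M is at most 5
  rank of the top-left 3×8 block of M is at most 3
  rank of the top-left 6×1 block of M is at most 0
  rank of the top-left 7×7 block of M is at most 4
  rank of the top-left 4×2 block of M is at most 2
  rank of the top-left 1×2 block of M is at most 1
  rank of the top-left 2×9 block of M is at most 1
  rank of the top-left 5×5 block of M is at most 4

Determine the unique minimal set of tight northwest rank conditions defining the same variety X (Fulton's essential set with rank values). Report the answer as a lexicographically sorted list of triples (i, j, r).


Propagating the 18 rank bounds to every northwest block:

  0 | 0 | 0 | 1 | 1 | 1 | 1 | 1 | 1 | 1
  0 | 0 | 0 | 1 | 1 | 1 | 1 | 1 | 1 | 2
  0 | 1 | 1 | 2 | 2 | 2 | 2 | 2 | 2 | 3
  0 | 1 | 1 | 2 | 2 | 2 | 2 | 2 | 3 | 4
  0 | 1 | 1 | 2 | 3 | 3 | 3 | 3 | 4 | 5
  0 | 1 | 2 | 3 | 4 | 4 | 4 | 4 | 5 | 6
  0 | 1 | 2 | 3 | 4 | 4 | 4 | 5 | 6 | 7
  1 | 2 | 3 | 4 | 5 | 5 | 5 | 6 | 7 | 8
  1 | 2 | 3 | 4 | 5 | 5 | 6 | 7 | 8 | 9
  1 | 2 | 3 | 4 | 5 | 6 | 7 | 8 | 9 | 10

second differences of R give the permutation w = (4, 10, 2, 9, 5, 3, 8, 1, 7, 6).

Rothe diagram D(w) (25 cells), 7 SE-corners (essential conditions):

[(2, 3, 0), (2, 9, 1), (4, 8, 2), (5, 3, 1), (7, 1, 0), (7, 7, 4), (9, 6, 5)]


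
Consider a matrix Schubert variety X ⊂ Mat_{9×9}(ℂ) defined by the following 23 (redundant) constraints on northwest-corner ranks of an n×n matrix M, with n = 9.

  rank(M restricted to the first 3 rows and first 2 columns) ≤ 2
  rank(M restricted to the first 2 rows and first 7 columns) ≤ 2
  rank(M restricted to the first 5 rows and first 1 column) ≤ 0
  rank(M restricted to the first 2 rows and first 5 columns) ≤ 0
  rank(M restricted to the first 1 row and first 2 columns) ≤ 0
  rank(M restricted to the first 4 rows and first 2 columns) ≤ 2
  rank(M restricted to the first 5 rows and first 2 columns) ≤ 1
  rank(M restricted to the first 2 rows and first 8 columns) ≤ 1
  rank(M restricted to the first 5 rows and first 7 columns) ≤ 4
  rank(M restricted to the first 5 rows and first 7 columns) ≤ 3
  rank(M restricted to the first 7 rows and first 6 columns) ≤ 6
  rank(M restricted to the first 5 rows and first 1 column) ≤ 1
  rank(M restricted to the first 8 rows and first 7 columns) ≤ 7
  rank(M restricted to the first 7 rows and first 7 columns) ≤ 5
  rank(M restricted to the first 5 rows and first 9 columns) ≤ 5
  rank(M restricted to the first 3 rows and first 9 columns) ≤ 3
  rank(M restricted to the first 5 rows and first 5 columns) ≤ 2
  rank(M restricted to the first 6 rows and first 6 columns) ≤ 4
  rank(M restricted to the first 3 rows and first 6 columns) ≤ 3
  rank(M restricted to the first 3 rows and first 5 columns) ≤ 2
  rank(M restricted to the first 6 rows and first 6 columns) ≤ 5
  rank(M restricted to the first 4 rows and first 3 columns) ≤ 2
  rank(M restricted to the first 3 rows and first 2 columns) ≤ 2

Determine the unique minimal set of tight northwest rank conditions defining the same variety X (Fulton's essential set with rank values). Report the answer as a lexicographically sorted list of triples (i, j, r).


Reconstructing r_w from the 23 given conditions:

  R[1]: 0 0 0 0 0 1 1 1 1
  R[2]: 0 0 0 0 0 1 1 1 2
  R[3]: 0 1 1 1 1 2 2 2 3
  R[4]: 0 1 2 2 2 3 3 3 4
  R[5]: 0 1 2 2 2 3 3 4 5
  R[6]: 1 2 3 3 3 4 4 5 6
  R[7]: 1 2 3 4 4 5 5 6 7
  R[8]: 1 2 3 4 5 6 6 7 8
  R[9]: 1 2 3 4 5 6 7 8 9

hence w(1..9) = (6, 9, 2, 3, 8, 1, 4, 5, 7).

Fulton essential set (5 of the 18 Rothe cells):

[(2, 5, 0), (2, 8, 1), (5, 1, 0), (5, 5, 2), (5, 7, 3)]


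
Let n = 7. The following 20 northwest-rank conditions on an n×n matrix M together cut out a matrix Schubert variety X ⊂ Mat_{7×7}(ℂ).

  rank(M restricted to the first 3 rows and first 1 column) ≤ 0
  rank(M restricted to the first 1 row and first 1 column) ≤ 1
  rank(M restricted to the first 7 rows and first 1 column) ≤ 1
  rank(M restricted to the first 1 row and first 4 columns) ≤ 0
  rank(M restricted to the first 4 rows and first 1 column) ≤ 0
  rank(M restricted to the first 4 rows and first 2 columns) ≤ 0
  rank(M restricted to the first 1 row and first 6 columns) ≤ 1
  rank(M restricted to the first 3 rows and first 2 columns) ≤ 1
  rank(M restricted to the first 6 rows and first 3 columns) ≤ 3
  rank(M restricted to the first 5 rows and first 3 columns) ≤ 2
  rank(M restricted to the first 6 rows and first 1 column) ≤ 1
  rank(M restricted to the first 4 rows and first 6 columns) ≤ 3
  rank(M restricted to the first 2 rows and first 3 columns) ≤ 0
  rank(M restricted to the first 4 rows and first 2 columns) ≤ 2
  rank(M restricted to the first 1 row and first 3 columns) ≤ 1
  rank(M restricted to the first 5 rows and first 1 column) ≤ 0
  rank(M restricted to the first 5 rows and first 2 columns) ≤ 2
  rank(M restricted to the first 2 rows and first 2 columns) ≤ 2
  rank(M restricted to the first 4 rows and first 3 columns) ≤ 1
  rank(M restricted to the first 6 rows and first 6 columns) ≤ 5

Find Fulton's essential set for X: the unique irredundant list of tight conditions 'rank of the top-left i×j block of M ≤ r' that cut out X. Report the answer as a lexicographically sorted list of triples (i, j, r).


Rank table r_w(7×7) implied by the 20 constraints:

  i=1: 0, 0, 0, 0, 1, 1, 1
  i=2: 0, 0, 0, 1, 2, 2, 2
  i=3: 0, 0, 1, 2, 3, 3, 3
  i=4: 0, 0, 1, 2, 3, 3, 4
  i=5: 0, 1, 2, 3, 4, 4, 5
  i=6: 1, 2, 3, 4, 5, 5, 6
  i=7: 1, 2, 3, 4, 5, 6, 7

the unique w with this rank table is (5, 4, 3, 7, 2, 1, 6).

D(w) has 13 cells with 5 SE-corners; essential set:

[(1, 4, 0), (2, 3, 0), (4, 2, 0), (4, 6, 3), (5, 1, 0)]


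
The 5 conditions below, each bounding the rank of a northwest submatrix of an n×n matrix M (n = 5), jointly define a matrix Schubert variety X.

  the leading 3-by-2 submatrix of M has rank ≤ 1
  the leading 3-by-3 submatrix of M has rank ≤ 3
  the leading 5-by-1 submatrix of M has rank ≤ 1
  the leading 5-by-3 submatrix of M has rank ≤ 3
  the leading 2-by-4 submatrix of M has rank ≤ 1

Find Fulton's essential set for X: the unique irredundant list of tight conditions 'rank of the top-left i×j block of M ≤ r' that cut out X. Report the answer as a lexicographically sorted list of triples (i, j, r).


Rank table r_w(5×5) implied by the 5 constraints:

  i=1: 1, 1, 1, 1, 1
  i=2: 1, 1, 1, 1, 2
  i=3: 1, 1, 2, 2, 3
  i=4: 1, 2, 3, 3, 4
  i=5: 1, 2, 3, 4, 5

so w = (1, 5, 3, 2, 4).

2 SE-corners of the 4-cell Rothe diagram give Ess(w):

[(2, 4, 1), (3, 2, 1)]


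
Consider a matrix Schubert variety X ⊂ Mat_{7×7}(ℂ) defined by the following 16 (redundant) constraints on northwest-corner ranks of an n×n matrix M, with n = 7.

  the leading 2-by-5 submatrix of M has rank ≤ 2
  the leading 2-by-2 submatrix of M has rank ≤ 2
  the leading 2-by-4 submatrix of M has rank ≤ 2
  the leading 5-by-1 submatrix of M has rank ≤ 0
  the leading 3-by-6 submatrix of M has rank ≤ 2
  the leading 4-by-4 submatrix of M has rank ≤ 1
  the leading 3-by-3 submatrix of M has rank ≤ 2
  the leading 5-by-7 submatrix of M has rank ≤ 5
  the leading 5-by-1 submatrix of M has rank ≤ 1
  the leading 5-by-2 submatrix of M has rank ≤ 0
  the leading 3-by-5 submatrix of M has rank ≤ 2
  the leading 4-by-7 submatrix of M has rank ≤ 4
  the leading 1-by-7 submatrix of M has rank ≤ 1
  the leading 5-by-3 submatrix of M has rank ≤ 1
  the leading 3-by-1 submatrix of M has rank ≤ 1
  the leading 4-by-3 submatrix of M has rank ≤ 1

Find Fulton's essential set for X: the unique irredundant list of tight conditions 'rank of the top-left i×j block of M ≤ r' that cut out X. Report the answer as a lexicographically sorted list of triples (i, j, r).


Rank table r_w(7×7) implied by the 16 constraints:

  R[1]: 0 0 1 1 1 1 1
  R[2]: 0 0 1 1 2 2 2
  R[3]: 0 0 1 1 2 2 3
  R[4]: 0 0 1 1 2 3 4
  R[5]: 0 0 1 2 3 4 5
  R[6]: 1 1 2 3 4 5 6
  R[7]: 1 2 3 4 5 6 7

giving w = (3, 5, 7, 6, 4, 1, 2) via Δ²R.

D(w) has 14 cells with 3 SE-corners; essential set:

[(3, 6, 2), (4, 4, 1), (5, 2, 0)]


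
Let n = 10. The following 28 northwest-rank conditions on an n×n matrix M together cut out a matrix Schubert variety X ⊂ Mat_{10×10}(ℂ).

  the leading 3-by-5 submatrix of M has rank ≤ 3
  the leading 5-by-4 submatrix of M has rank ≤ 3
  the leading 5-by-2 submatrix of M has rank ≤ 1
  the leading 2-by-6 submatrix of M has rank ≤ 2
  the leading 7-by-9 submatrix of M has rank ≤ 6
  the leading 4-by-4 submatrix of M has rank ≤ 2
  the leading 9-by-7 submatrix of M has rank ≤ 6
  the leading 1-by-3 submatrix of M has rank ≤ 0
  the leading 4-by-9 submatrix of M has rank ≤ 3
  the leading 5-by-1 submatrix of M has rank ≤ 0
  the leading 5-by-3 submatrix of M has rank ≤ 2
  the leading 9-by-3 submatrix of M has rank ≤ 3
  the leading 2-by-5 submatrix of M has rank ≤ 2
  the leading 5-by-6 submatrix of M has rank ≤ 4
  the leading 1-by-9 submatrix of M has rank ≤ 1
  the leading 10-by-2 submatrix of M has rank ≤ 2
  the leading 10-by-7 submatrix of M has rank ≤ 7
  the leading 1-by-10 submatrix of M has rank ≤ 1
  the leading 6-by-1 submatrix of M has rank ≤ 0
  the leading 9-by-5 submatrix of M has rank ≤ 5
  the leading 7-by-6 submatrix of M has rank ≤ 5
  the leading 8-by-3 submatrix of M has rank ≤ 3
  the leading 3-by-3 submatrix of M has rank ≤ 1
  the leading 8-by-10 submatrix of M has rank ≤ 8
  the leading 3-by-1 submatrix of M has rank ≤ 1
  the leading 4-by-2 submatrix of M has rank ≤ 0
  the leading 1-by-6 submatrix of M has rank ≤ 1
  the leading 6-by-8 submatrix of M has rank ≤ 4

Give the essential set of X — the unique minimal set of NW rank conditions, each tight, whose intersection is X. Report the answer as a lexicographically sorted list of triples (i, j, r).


Reconstructing r_w from the 28 given conditions:

  row 1: 0  0  0  1  1  1  1  1  1  1
  row 2: 0  0  1  2  2  2  2  2  2  2
  row 3: 0  0  1  2  3  3  3  3  3  3
  row 4: 0  0  1  2  3  3  3  3  3  4
  row 5: 0  1  2  3  4  4  4  4  4  5
  row 6: 0  1  2  3  4  4  4  4  5  6
  row 7: 1  2  3  4  5  5  5  5  6  7
  row 8: 1  2  3  4  5  6  6  6  7  8
  row 9: 1  2  3  4  5  6  6  7  8  9
  row 10: 1  2  3  4  5  6  7  8  9  10

the unique w with this rank table is (4, 3, 5, 10, 2, 9, 1, 6, 8, 7).

ℓ(w)=19; the 6 essential cells (i,j,r):

[(1, 3, 0), (4, 2, 0), (4, 9, 3), (6, 1, 0), (6, 8, 4), (9, 7, 6)]


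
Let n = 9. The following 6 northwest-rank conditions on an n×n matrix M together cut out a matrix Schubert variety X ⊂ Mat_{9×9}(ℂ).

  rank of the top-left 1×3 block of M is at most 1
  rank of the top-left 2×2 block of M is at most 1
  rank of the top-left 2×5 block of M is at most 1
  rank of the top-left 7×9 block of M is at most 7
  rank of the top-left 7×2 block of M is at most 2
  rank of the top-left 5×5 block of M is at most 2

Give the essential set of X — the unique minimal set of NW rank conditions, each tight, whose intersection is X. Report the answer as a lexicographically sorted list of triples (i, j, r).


Rank table r_w(9×9) implied by the 6 constraints:

  row 1: 1  1  1  1  1  1  1  1  1
  row 2: 1  1  1  1  1  2  2  2  2
  row 3: 1  2  2  2  2  3  3  3  3
  row 4: 1  2  2  2  2  3  4  4  4
  row 5: 1  2  2  2  2  3  4  5  5
  row 6: 1  2  3  3  3  4  5  6  6
  row 7: 1  2  3  4  4  5  6  7  7
  row 8: 1  2  3  4  5  6  7  8  8
  row 9: 1  2  3  4  5  6  7  8  9

the unique w with this rank table is (1, 6, 2, 7, 8, 3, 4, 5, 9).

Fulton essential set (2 of the 10 Rothe cells):

[(2, 5, 1), (5, 5, 2)]


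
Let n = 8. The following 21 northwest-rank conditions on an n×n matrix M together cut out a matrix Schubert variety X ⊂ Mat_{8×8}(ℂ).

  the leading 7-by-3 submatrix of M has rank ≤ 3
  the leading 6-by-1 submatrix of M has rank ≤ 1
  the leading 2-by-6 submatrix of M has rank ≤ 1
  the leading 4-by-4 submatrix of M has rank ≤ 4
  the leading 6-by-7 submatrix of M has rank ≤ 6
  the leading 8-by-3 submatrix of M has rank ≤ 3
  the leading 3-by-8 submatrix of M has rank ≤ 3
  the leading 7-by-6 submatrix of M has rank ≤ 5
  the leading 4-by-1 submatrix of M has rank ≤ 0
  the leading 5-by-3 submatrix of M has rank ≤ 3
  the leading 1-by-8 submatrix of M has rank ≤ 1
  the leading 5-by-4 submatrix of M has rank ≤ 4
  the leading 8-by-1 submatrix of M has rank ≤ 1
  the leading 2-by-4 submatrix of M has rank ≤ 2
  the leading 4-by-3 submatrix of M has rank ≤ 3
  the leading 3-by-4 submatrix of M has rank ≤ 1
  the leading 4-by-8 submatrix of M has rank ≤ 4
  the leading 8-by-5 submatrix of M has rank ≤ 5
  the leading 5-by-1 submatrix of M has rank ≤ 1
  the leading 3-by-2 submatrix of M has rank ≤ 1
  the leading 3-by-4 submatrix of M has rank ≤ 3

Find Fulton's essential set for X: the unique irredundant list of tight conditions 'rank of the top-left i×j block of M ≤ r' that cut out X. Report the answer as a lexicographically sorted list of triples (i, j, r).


Propagating the 21 rank bounds to every northwest block:

  i=1: 0 | 1 | 1 | 1 | 1 | 1 | 1 | 1
  i=2: 0 | 1 | 1 | 1 | 1 | 1 | 2 | 2
  i=3: 0 | 1 | 1 | 1 | 2 | 2 | 3 | 3
  i=4: 0 | 1 | 2 | 2 | 3 | 3 | 4 | 4
  i=5: 1 | 2 | 3 | 3 | 4 | 4 | 5 | 5
  i=6: 1 | 2 | 3 | 4 | 5 | 5 | 6 | 6
  i=7: 1 | 2 | 3 | 4 | 5 | 5 | 6 | 7
  i=8: 1 | 2 | 3 | 4 | 5 | 6 | 7 | 8

second differences of R give the permutation w = (2, 7, 5, 3, 1, 4, 8, 6).

D(w) has 11 cells with 4 SE-corners; essential set:

[(2, 6, 1), (3, 4, 1), (4, 1, 0), (7, 6, 5)]


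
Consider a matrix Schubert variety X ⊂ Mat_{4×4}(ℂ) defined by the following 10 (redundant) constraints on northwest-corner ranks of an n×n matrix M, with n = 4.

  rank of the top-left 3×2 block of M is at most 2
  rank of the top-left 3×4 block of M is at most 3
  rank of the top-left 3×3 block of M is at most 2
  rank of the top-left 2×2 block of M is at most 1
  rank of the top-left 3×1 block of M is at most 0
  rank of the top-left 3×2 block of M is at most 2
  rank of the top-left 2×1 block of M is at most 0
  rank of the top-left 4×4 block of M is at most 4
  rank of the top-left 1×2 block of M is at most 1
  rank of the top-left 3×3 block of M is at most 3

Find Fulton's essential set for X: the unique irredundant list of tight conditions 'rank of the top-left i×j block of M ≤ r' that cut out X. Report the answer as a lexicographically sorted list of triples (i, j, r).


Rank table r_w(4×4) implied by the 10 constraints:

  i=1: 0 | 1 | 1 | 1
  i=2: 0 | 1 | 2 | 2
  i=3: 0 | 1 | 2 | 3
  i=4: 1 | 2 | 3 | 4

second differences of R give the permutation w = (2, 3, 4, 1).

D(w) has 3 cells with 1 SE-corner; essential set:

[(3, 1, 0)]


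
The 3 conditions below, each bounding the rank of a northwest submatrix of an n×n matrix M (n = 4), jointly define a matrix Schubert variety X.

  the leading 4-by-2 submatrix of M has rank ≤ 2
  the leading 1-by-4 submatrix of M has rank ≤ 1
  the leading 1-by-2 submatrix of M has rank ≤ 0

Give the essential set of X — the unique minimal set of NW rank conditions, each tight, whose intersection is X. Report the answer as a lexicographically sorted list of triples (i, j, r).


The tightest implied rank at each (i,j), from the 3 conditions:

  0 | 0 | 1 | 1
  1 | 1 | 2 | 2
  1 | 2 | 3 | 3
  1 | 2 | 3 | 4

reading off 1-entries of Δ²R: w = (3, 1, 2, 4).

1 SE-corner of the 2-cell Rothe diagram gives Ess(w):

[(1, 2, 0)]


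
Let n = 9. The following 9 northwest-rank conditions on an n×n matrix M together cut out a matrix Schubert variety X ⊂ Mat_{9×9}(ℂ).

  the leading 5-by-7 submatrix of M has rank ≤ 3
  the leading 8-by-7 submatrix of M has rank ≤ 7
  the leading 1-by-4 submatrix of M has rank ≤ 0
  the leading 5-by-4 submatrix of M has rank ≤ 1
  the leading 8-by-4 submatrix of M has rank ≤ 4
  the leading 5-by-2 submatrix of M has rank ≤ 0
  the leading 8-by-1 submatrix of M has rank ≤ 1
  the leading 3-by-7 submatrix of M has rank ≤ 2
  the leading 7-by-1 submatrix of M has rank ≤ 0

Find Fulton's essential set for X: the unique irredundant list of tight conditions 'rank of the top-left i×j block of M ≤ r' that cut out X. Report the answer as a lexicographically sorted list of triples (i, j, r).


Recovering R(i,j) via the rank-extension bound from the 9 conditions:

  i=1: 0  0  0  0  1  1  1  1  1
  i=2: 0  0  1  1  2  2  2  2  2
  i=3: 0  0  1  1  2  2  2  3  3
  i=4: 0  0  1  1  2  3  3  4  4
  i=5: 0  0  1  1  2  3  3  4  5
  i=6: 0  1  2  2  3  4  4  5  6
  i=7: 0  1  2  3  4  5  5  6  7
  i=8: 1  2  3  4  5  6  6  7  8
  i=9: 1  2  3  4  5  6  7  8  9

so w = (5, 3, 8, 6, 9, 2, 4, 1, 7).

Rothe diagram D(w) (20 cells), 6 SE-corners (essential conditions):

[(1, 4, 0), (3, 7, 2), (5, 2, 0), (5, 4, 1), (5, 7, 3), (7, 1, 0)]


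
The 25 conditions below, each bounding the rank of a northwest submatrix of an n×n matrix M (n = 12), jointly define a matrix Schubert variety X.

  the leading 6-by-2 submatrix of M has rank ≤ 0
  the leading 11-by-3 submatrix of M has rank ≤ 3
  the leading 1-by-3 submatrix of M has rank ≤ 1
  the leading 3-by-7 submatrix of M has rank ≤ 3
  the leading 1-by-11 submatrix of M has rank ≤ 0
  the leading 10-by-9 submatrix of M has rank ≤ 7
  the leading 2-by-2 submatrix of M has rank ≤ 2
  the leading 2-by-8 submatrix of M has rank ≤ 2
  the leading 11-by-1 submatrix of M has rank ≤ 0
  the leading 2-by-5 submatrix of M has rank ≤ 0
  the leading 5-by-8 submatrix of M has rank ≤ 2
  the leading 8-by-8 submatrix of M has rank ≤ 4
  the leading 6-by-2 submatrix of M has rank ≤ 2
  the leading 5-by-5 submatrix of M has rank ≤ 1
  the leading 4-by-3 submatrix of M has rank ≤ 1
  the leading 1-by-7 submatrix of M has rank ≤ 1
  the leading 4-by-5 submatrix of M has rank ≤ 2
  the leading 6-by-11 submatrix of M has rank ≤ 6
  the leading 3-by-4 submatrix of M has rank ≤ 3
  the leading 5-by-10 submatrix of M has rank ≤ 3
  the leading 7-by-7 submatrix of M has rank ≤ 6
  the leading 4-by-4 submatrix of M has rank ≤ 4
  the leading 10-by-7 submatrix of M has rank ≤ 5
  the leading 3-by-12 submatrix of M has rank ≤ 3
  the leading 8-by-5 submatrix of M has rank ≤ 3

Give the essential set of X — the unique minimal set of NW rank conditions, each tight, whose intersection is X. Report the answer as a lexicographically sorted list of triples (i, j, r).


Reconstructing r_w from the 25 given conditions:

  0  0  0  0  0  0  0  0  0  0  0  1
  0  0  0  0  0  1  1  1  1  1  1  2
  0  0  1  1  1  2  2  2  2  2  2  3
  0  0  1  1  1  2  2  2  3  3  3  4
  0  0  1  1  1  2  2  2  3  3  4  5
  0  0  1  2  2  3  3  3  4  4  5  6
  0  1  2  3  3  4  4  4  5  5  6  7
  0  1  2  3  3  4  4  4  5  6  7  8
  0  1  2  3  4  5  5  5  6  7  8  9
  0  1  2  3  4  5  5  6  7  8  9  10
  0  1  2  3  4  5  6  7  8  9  10  11
  1  2  3  4  5  6  7  8  9  10  11  12

hence w(1..12) = (12, 6, 3, 9, 11, 4, 2, 10, 5, 8, 7, 1).

|D(w)|=42, |Ess(w)|=10:

[(1, 11, 0), (2, 5, 0), (5, 5, 1), (5, 8, 2), (5, 10, 3), (6, 2, 0), (8, 5, 3), (8, 8, 4), (10, 7, 5), (11, 1, 0)]


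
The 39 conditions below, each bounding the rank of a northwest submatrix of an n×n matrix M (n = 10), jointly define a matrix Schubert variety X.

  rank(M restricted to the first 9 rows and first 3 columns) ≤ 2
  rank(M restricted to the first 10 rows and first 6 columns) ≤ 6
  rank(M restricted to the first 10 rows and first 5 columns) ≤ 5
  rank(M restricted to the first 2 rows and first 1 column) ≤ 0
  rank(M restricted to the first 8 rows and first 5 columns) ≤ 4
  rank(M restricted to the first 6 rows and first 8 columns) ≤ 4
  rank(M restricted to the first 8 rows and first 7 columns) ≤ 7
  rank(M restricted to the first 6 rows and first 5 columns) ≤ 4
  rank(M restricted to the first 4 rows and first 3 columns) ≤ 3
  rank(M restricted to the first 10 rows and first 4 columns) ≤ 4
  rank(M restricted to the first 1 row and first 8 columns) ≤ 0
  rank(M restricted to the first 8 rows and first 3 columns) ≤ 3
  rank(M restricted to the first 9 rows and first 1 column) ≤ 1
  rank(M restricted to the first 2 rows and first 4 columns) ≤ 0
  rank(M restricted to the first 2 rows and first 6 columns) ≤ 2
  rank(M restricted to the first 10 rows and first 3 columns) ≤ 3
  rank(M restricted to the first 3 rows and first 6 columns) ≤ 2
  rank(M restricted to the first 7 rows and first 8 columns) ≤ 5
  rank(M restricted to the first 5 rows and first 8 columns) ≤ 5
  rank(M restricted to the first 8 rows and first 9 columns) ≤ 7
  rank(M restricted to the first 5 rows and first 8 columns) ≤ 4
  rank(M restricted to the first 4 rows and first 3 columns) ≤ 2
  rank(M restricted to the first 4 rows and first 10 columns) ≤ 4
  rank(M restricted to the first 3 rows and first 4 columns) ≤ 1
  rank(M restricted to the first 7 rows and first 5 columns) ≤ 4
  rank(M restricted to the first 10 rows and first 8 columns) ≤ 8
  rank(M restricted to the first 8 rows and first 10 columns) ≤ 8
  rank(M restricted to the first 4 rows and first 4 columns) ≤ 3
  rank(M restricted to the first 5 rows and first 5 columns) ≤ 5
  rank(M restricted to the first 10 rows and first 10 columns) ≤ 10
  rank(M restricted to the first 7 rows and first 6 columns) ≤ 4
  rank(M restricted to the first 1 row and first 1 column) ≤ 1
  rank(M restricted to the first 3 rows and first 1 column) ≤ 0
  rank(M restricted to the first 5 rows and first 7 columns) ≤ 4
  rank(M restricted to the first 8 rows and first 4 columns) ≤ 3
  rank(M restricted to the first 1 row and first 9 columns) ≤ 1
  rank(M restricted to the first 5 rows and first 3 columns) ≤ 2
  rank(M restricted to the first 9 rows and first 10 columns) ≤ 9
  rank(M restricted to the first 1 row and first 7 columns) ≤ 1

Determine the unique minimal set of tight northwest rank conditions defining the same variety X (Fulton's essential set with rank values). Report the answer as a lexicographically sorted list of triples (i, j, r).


Computing R[i][j] = min implied NW-rank bound (n=10, 39 conditions):

  i=1: 0, 0, 0, 0, 0, 0, 0, 0, 1, 1
  i=2: 0, 0, 0, 0, 1, 1, 1, 1, 2, 2
  i=3: 0, 1, 1, 1, 2, 2, 2, 2, 3, 3
  i=4: 1, 2, 2, 2, 3, 3, 3, 3, 4, 4
  i=5: 1, 2, 2, 3, 4, 4, 4, 4, 5, 5
  i=6: 1, 2, 2, 3, 4, 4, 4, 4, 5, 6
  i=7: 1, 2, 2, 3, 4, 4, 5, 5, 6, 7
  i=8: 1, 2, 2, 3, 4, 5, 6, 6, 7, 8
  i=9: 1, 2, 2, 3, 4, 5, 6, 7, 8, 9
  i=10: 1, 2, 3, 4, 5, 6, 7, 8, 9, 10

giving w = (9, 5, 2, 1, 4, 10, 7, 6, 8, 3) via Δ²R.

|D(w)|=22, |Ess(w)|=6:

[(1, 8, 0), (2, 4, 0), (3, 1, 0), (6, 8, 4), (7, 6, 4), (9, 3, 2)]


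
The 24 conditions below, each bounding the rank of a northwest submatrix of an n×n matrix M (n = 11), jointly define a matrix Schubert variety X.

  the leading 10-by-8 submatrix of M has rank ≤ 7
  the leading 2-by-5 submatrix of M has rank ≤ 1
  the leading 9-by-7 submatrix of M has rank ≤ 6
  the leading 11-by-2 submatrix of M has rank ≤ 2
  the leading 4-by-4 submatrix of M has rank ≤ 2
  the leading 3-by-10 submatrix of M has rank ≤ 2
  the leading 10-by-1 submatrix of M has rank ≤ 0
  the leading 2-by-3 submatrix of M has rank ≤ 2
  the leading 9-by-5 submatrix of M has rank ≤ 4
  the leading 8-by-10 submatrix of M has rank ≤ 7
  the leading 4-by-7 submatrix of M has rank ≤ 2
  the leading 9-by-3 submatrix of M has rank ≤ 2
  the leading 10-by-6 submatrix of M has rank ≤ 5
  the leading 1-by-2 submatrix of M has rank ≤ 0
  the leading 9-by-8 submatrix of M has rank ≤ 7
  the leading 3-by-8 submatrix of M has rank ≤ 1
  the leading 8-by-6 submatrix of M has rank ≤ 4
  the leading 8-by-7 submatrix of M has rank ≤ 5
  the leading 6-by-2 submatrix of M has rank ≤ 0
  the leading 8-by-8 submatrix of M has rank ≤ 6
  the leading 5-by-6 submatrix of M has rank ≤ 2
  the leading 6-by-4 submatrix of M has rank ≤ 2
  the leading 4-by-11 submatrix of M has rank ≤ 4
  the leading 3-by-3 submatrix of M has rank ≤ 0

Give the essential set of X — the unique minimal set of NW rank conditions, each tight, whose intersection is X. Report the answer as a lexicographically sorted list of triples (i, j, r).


Rank table r_w(11×11) implied by the 24 constraints:

  i=1: 0 | 0 | 0 | 1 | 1 | 1 | 1 | 1 | 1 | 1 | 1
  i=2: 0 | 0 | 0 | 1 | 1 | 1 | 1 | 1 | 2 | 2 | 2
  i=3: 0 | 0 | 0 | 1 | 1 | 1 | 1 | 1 | 2 | 2 | 3
  i=4: 0 | 0 | 1 | 2 | 2 | 2 | 2 | 2 | 3 | 3 | 4
  i=5: 0 | 0 | 1 | 2 | 2 | 2 | 3 | 3 | 4 | 4 | 5
  i=6: 0 | 0 | 1 | 2 | 3 | 3 | 4 | 4 | 5 | 5 | 6
  i=7: 0 | 1 | 2 | 3 | 4 | 4 | 5 | 5 | 6 | 6 | 7
  i=8: 0 | 1 | 2 | 3 | 4 | 4 | 5 | 6 | 7 | 7 | 8
  i=9: 0 | 1 | 2 | 3 | 4 | 5 | 6 | 7 | 8 | 8 | 9
  i=10: 0 | 1 | 2 | 3 | 4 | 5 | 6 | 7 | 8 | 9 | 10
  i=11: 1 | 2 | 3 | 4 | 5 | 6 | 7 | 8 | 9 | 10 | 11

reading off 1-entries of Δ²R: w = (4, 9, 11, 3, 7, 5, 2, 8, 6, 10, 1).

D(w) has 31 cells with 7 SE-corners; essential set:

[(3, 3, 0), (3, 8, 1), (3, 10, 2), (5, 6, 2), (6, 2, 0), (8, 6, 4), (10, 1, 0)]


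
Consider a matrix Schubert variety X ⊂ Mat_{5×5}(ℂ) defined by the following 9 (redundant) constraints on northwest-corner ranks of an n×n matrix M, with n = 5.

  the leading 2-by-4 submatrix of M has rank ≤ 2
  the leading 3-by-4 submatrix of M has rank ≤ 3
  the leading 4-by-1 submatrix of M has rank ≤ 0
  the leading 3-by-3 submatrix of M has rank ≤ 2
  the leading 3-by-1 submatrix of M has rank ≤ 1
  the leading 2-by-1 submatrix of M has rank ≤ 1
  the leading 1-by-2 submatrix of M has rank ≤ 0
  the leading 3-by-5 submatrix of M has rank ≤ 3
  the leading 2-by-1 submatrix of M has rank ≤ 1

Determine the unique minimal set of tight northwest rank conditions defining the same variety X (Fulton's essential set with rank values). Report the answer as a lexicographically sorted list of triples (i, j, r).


Rank table r_w(5×5) implied by the 9 constraints:

  row 1: 0  0  1  1  1
  row 2: 0  1  2  2  2
  row 3: 0  1  2  3  3
  row 4: 0  1  2  3  4
  row 5: 1  2  3  4  5

so w = (3, 2, 4, 5, 1).

|D(w)|=5, |Ess(w)|=2:

[(1, 2, 0), (4, 1, 0)]


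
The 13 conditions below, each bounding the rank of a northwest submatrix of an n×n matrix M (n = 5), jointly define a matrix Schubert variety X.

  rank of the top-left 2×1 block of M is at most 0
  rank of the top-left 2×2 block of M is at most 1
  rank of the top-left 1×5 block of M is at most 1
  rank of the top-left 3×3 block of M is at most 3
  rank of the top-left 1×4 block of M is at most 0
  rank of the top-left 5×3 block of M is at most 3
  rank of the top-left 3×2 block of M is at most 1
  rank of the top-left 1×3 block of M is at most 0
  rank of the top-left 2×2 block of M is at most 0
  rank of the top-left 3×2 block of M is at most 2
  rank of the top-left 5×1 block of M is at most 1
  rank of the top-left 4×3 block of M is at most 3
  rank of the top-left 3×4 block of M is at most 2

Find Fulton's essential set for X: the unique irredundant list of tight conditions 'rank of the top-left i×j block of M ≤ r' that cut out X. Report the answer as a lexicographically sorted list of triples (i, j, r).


The tightest implied rank at each (i,j), from the 13 conditions:

  i=1: 0 | 0 | 0 | 0 | 1
  i=2: 0 | 0 | 1 | 1 | 2
  i=3: 1 | 1 | 2 | 2 | 3
  i=4: 1 | 2 | 3 | 3 | 4
  i=5: 1 | 2 | 3 | 4 | 5

second differences of R give the permutation w = (5, 3, 1, 2, 4).

D(w) has 6 cells with 2 SE-corners; essential set:

[(1, 4, 0), (2, 2, 0)]


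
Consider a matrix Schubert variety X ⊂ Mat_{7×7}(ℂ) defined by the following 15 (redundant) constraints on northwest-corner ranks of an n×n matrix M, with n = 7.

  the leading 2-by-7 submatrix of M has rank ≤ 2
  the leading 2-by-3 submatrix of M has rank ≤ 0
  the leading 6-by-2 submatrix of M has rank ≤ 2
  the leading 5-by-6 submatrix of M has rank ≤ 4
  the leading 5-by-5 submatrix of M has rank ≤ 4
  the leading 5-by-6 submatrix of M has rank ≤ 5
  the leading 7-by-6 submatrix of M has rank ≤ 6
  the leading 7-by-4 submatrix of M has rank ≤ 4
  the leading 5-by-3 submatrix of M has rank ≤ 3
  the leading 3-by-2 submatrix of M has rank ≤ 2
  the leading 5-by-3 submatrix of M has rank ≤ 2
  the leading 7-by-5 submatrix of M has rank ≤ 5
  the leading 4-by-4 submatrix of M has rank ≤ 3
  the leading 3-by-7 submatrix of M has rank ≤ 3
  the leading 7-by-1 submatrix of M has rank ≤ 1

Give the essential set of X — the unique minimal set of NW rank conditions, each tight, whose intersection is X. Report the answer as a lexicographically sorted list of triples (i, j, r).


Recovering R(i,j) via the rank-extension bound from the 15 conditions:

  R[1]: 0 0 0 1 1 1 1
  R[2]: 0 0 0 1 2 2 2
  R[3]: 1 1 1 2 3 3 3
  R[4]: 1 2 2 3 4 4 4
  R[5]: 1 2 2 3 4 4 5
  R[6]: 1 2 3 4 5 5 6
  R[7]: 1 2 3 4 5 6 7

hence w(1..7) = (4, 5, 1, 2, 7, 3, 6).

Fulton essential set (3 of the 8 Rothe cells):

[(2, 3, 0), (5, 3, 2), (5, 6, 4)]


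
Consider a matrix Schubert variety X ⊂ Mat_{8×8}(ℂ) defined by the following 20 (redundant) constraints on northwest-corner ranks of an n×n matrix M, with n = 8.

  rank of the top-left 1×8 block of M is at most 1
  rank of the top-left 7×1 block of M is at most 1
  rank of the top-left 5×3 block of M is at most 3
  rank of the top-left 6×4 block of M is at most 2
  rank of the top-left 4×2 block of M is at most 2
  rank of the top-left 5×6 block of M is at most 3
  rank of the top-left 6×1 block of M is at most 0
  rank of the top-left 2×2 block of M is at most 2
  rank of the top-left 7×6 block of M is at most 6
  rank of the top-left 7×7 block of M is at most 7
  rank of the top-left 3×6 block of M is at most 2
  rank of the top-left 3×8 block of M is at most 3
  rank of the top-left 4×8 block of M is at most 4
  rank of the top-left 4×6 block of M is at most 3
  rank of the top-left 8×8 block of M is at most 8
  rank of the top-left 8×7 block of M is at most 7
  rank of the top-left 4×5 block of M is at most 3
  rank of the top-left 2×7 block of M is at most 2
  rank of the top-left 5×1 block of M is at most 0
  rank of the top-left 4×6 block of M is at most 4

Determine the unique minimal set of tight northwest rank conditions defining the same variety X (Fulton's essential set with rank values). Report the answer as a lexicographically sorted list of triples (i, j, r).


Recovering R(i,j) via the rank-extension bound from the 20 conditions:

  row 1: 0 1 1 1 1 1 1 1
  row 2: 0 1 2 2 2 2 2 2
  row 3: 0 1 2 2 2 2 3 3
  row 4: 0 1 2 2 3 3 4 4
  row 5: 0 1 2 2 3 3 4 5
  row 6: 0 1 2 2 3 4 5 6
  row 7: 1 2 3 3 4 5 6 7
  row 8: 1 2 3 4 5 6 7 8

hence w(1..8) = (2, 3, 7, 5, 8, 6, 1, 4).

Rothe diagram D(w) (13 cells), 4 SE-corners (essential conditions):

[(3, 6, 2), (5, 6, 3), (6, 1, 0), (6, 4, 2)]


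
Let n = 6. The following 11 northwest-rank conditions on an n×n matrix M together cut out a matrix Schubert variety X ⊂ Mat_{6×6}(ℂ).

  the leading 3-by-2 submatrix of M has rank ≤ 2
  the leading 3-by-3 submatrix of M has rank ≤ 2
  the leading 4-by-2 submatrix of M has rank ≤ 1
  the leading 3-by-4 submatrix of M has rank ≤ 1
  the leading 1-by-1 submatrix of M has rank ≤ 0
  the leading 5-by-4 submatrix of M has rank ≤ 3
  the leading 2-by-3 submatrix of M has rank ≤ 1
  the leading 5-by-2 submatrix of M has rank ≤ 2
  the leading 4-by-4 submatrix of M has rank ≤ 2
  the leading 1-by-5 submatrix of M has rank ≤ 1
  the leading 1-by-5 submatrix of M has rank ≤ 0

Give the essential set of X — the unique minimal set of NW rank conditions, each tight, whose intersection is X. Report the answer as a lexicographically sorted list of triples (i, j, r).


Propagating the 11 rank bounds to every northwest block:

  row 1: 0 | 0 | 0 | 0 | 0 | 1
  row 2: 1 | 1 | 1 | 1 | 1 | 2
  row 3: 1 | 1 | 1 | 1 | 2 | 3
  row 4: 1 | 1 | 2 | 2 | 3 | 4
  row 5: 1 | 2 | 3 | 3 | 4 | 5
  row 6: 1 | 2 | 3 | 4 | 5 | 6

second differences of R give the permutation w = (6, 1, 5, 3, 2, 4).

D(w) has 9 cells with 3 SE-corners; essential set:

[(1, 5, 0), (3, 4, 1), (4, 2, 1)]


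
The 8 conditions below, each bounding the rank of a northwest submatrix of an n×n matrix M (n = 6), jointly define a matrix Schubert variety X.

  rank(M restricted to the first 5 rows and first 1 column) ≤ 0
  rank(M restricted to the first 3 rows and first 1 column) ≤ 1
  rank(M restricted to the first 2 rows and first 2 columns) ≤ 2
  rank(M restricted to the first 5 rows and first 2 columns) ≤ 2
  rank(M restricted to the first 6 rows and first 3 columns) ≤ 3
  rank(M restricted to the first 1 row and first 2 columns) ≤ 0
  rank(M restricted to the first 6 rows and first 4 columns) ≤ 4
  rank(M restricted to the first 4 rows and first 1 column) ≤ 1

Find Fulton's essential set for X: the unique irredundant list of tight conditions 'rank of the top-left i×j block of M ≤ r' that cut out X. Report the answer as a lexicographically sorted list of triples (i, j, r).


Recovering R(i,j) via the rank-extension bound from the 8 conditions:

  row 1: 0  0  1  1  1  1
  row 2: 0  1  2  2  2  2
  row 3: 0  1  2  3  3  3
  row 4: 0  1  2  3  4  4
  row 5: 0  1  2  3  4  5
  row 6: 1  2  3  4  5  6

the unique w with this rank table is (3, 2, 4, 5, 6, 1).

D(w) has 6 cells with 2 SE-corners; essential set:

[(1, 2, 0), (5, 1, 0)]


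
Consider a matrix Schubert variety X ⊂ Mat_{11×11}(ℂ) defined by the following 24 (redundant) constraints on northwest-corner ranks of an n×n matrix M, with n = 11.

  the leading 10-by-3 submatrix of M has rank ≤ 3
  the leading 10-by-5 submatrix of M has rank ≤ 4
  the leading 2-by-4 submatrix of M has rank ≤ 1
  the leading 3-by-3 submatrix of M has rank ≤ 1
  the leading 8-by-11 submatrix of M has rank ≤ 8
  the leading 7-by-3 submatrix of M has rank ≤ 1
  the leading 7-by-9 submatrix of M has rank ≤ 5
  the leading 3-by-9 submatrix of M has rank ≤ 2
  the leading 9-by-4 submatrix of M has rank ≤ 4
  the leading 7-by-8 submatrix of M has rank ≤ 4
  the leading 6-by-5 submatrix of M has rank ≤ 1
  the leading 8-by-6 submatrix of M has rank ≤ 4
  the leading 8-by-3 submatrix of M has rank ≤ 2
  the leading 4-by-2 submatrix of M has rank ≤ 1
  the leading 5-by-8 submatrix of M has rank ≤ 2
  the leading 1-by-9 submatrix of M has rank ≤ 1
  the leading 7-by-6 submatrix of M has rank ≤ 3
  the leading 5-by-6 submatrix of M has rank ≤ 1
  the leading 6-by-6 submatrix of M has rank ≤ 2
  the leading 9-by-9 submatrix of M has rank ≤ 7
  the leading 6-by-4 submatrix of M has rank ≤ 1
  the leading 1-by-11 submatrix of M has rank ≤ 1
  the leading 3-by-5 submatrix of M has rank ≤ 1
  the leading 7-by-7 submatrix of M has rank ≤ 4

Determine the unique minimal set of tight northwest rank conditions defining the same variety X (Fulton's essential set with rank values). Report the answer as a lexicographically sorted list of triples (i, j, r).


Propagating the 24 rank bounds to every northwest block:

  1, 1, 1, 1, 1, 1, 1, 1, 1, 1, 1
  1, 1, 1, 1, 1, 1, 2, 2, 2, 2, 2
  1, 1, 1, 1, 1, 1, 2, 2, 2, 3, 3
  1, 1, 1, 1, 1, 1, 2, 2, 3, 4, 4
  1, 1, 1, 1, 1, 1, 2, 2, 3, 4, 5
  1, 1, 1, 1, 1, 2, 3, 3, 4, 5, 6
  1, 1, 1, 2, 2, 3, 4, 4, 5, 6, 7
  1, 2, 2, 3, 3, 4, 5, 5, 6, 7, 8
  1, 2, 3, 4, 4, 5, 6, 6, 7, 8, 9
  1, 2, 3, 4, 4, 5, 6, 7, 8, 9, 10
  1, 2, 3, 4, 5, 6, 7, 8, 9, 10, 11

giving w = (1, 7, 10, 9, 11, 6, 4, 2, 3, 8, 5) via Δ²R.

|D(w)|=31, |Ess(w)|=6:

[(3, 9, 2), (5, 6, 1), (5, 8, 2), (6, 5, 1), (7, 3, 1), (10, 5, 4)]


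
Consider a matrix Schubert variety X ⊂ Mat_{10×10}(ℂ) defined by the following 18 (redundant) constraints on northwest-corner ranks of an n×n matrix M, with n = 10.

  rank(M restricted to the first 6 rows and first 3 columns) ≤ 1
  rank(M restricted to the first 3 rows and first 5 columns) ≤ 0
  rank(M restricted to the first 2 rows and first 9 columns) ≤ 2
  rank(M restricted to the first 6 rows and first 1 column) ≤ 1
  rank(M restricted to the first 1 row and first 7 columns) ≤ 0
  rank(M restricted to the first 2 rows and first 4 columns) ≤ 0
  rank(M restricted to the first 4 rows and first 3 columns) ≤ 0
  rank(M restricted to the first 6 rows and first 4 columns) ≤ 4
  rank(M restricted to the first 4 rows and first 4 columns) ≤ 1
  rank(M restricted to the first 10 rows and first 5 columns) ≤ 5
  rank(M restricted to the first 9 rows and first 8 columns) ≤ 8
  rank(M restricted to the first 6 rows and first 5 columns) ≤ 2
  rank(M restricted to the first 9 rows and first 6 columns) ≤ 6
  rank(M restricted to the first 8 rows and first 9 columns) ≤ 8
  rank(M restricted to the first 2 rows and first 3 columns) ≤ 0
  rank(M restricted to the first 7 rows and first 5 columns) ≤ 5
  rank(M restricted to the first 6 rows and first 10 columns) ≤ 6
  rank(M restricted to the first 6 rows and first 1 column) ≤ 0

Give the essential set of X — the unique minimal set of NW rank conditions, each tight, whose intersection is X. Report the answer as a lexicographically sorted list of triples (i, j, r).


Rank table r_w(10×10) implied by the 18 constraints:

  i=1: 0  0  0  0  0  0  0  1  1  1
  i=2: 0  0  0  0  0  1  1  2  2  2
  i=3: 0  0  0  0  0  1  2  3  3  3
  i=4: 0  0  0  1  1  2  3  4  4  4
  i=5: 0  1  1  2  2  3  4  5  5  5
  i=6: 0  1  1  2  2  3  4  5  6  6
  i=7: 1  2  2  3  3  4  5  6  7  7
  i=8: 1  2  3  4  4  5  6  7  8  8
  i=9: 1  2  3  4  5  6  7  8  9  9
  i=10: 1  2  3  4  5  6  7  8  9  10

reading off 1-entries of Δ²R: w = (8, 6, 7, 4, 2, 9, 1, 3, 5, 10).

ℓ(w)=24; the 6 essential cells (i,j,r):

[(1, 7, 0), (3, 5, 0), (4, 3, 0), (6, 1, 0), (6, 3, 1), (6, 5, 2)]
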